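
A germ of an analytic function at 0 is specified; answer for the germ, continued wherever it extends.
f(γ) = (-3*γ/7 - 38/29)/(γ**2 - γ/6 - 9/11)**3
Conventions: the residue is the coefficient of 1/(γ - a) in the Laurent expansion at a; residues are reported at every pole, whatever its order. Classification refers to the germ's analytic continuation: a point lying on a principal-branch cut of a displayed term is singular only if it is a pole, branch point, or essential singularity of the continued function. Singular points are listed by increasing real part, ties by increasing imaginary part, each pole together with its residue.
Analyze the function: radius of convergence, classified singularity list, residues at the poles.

Denominator factor (γ**2 - γ/6 - 9/11)^3: discriminant 1307/396, real irrational roots 1/12 + (1/132)*sqrt(14377) and 1/12 - (1/132)*sqrt(14377); poles of order 3, moduli 1/12 + (1/132)*sqrt(14377) and -1/12 + (1/132)*sqrt(14377).
The radius of convergence is the smallest modulus among the singular points: -1/12 + (1/132)*sqrt(14377).
The factor γ**2 - γ/6 - 9/11 splits as (γ - a)(γ - a') with a = 1/12 - (1/132)*sqrt(14377), a' = 1/12 + (1/132)*sqrt(14377). At the order-3 pole a set g(γ) = (γ - a)^3*f(γ) = [-3*γ/7 - 38/29] / (γ - a')^3.
Order-3 pole: residue = g''(a)/2; g''(1/12 - (1/132)*sqrt(14377)) = (3085197984/453234332929)*sqrt(14377), so the residue is (1542598992/453234332929)*sqrt(14377).
The factor γ**2 - γ/6 - 9/11 splits as (γ - a)(γ - a') with a = 1/12 + (1/132)*sqrt(14377), a' = 1/12 - (1/132)*sqrt(14377). At the order-3 pole a set g(γ) = (γ - a)^3*f(γ) = [-3*γ/7 - 38/29] / (γ - a')^3.
Order-3 pole: residue = g''(a)/2; g''(1/12 + (1/132)*sqrt(14377)) = -(3085197984/453234332929)*sqrt(14377), so the residue is -(1542598992/453234332929)*sqrt(14377).
List the singular points by increasing real part (a conjugate pair: the negative imaginary part first).

Radius of convergence at 0: -1/12 + (1/132)*sqrt(14377).
At 1/12 - (1/132)*sqrt(14377): a pole of order 3; residue (1542598992/453234332929)*sqrt(14377).
At 1/12 + (1/132)*sqrt(14377): a pole of order 3; residue -(1542598992/453234332929)*sqrt(14377).


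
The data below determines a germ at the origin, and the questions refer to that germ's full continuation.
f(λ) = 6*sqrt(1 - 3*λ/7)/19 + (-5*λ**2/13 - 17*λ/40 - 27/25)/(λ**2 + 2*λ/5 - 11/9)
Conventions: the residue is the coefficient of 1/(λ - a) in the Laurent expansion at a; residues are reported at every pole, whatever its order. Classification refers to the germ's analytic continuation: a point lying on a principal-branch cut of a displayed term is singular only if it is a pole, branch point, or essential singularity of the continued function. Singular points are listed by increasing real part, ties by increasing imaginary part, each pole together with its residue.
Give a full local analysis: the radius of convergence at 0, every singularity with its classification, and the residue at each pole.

Denominator factor (λ**2 + 2*λ/5 - 11/9): discriminant 1136/225, real irrational roots -1/5 + (2/15)*sqrt(71) and -1/5 - (2/15)*sqrt(71); poles of order 1, moduli -1/5 + (2/15)*sqrt(71) and 1/5 + (2/15)*sqrt(71).
Branch term (6/19)*sqrt(1 - λ/(7/3)): its argument vanishes at λ = 7/3, a square-root branch point, modulus 7/3.
The radius of convergence is the smallest modulus among the singular points: -1/5 + (2/15)*sqrt(71).
The branch term is analytic at -1/5 - (2/15)*sqrt(71) and contributes nothing to the residue; only the rational part matters.
The factor λ**2 + 2*λ/5 - 11/9 splits as (λ - a)(λ - a') with a = -1/5 - (2/15)*sqrt(71), a' = -1/5 + (2/15)*sqrt(71). At the order-1 pole a set g(λ) = (λ - a)*(rational part) = [-5*λ**2/13 - 17*λ/40 - 27/25] / (λ - a').
Simple pole: residue = g(a) at a = -1/5 - (2/15)*sqrt(71), which is -141/1040 + (493/6240)*sqrt(71).
The branch term is analytic at -1/5 + (2/15)*sqrt(71) and contributes nothing to the residue; only the rational part matters.
The factor λ**2 + 2*λ/5 - 11/9 splits as (λ - a)(λ - a') with a = -1/5 + (2/15)*sqrt(71), a' = -1/5 - (2/15)*sqrt(71). At the order-1 pole a set g(λ) = (λ - a)*(rational part) = [-5*λ**2/13 - 17*λ/40 - 27/25] / (λ - a').
Simple pole: residue = g(a) at a = -1/5 + (2/15)*sqrt(71), which is -141/1040 - (493/6240)*sqrt(71).
List the singular points by increasing real part (a conjugate pair: the negative imaginary part first).

Radius of convergence at 0: -1/5 + (2/15)*sqrt(71).
At -1/5 - (2/15)*sqrt(71): a pole of order 1; residue -141/1040 + (493/6240)*sqrt(71).
At -1/5 + (2/15)*sqrt(71): a pole of order 1; residue -141/1040 - (493/6240)*sqrt(71).
At 7/3: an algebraic (square-root) branch point.


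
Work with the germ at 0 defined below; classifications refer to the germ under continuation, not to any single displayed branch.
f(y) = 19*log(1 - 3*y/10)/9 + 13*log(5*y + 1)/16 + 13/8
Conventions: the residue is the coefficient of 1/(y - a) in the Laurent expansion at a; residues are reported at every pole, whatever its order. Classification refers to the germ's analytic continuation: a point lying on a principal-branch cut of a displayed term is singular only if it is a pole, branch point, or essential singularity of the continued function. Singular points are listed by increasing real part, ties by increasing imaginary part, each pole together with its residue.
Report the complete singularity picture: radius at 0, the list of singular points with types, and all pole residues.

Branch term (13/16)*log(1 - y/(-1/5)): its argument vanishes at y = -1/5, a logarithmic branch point, modulus 1/5.
Branch term (19/9)*log(1 - y/(10/3)): its argument vanishes at y = 10/3, a logarithmic branch point, modulus 10/3.
The radius of convergence is the smallest modulus among the singular points: 1/5.
List the singular points by increasing real part (a conjugate pair: the negative imaginary part first).

Radius of convergence at 0: 1/5.
At -1/5: a logarithmic branch point.
At 10/3: a logarithmic branch point.


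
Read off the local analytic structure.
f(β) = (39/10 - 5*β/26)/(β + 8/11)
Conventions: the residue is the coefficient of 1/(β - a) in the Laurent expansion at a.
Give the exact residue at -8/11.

The residue is 5777/1430.

At the order-1 pole -8/11 set g(β) = (β - (-8/11))*f(β) = 39/10 - 5*β/26.
Simple pole: residue = g(a) at a = -8/11, which is 5777/1430.


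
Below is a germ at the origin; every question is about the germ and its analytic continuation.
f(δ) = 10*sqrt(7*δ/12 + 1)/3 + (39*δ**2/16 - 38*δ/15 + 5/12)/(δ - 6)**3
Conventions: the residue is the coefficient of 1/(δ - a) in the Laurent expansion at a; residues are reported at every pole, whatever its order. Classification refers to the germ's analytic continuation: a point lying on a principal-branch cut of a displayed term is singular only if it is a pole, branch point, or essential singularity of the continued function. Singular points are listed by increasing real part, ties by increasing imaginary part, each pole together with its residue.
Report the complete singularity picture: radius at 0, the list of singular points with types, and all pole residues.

Radius of convergence at 0: 12/7.
At -12/7: an algebraic (square-root) branch point.
At 6: a pole of order 3; residue 39/16.

Denominator factor (δ - 6)^3: pole of order 3 at 6, modulus 6.
Branch term (10/3)*sqrt(1 - δ/(-12/7)): its argument vanishes at δ = -12/7, a square-root branch point, modulus 12/7.
The radius of convergence is the smallest modulus among the singular points: 12/7.
The branch term is analytic at 6 and contributes nothing to the residue; only the rational part matters.
At the order-3 pole 6 set g(δ) = (δ - (6))^3*(rational part) = 39*δ**2/16 - 38*δ/15 + 5/12.
Order-3 pole: residue = g''(a)/2; g''(6) = 39/8, so the residue is 39/16.
List the singular points by increasing real part (a conjugate pair: the negative imaginary part first).


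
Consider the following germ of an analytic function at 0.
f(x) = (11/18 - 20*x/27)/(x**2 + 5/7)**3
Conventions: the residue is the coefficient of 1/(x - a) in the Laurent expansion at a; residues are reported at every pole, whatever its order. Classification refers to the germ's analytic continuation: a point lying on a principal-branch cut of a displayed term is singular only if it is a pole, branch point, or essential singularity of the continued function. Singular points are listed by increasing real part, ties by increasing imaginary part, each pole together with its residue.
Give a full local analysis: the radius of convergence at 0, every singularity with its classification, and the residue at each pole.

Radius of convergence at 0: (1/7)*sqrt(35).
At -((1/7)*sqrt(35))*i: a pole of order 3; residue ((539/12000)*sqrt(35))*i.
At ((1/7)*sqrt(35))*i: a pole of order 3; residue -((539/12000)*sqrt(35))*i.

Denominator factor (x**2 + 5/7)^3: discriminant -20/7, complex-conjugate roots ((1/7)*sqrt(35))*i and -((1/7)*sqrt(35))*i; poles of order 3, moduli (1/7)*sqrt(35) and (1/7)*sqrt(35).
The radius of convergence is the smallest modulus among the singular points: (1/7)*sqrt(35).
The factor x**2 + 5/7 splits as (x - a)(x - a') with a = -((1/7)*sqrt(35))*i, a' = ((1/7)*sqrt(35))*i. At the order-3 pole a set g(x) = (x - a)^3*f(x) = [11/18 - 20*x/27] / (x - a')^3.
Order-3 pole: residue = g''(a)/2; g''(-((1/7)*sqrt(35))*i) = ((539/6000)*sqrt(35))*i, so the residue is ((539/12000)*sqrt(35))*i.
The factor x**2 + 5/7 splits as (x - a)(x - a') with a = ((1/7)*sqrt(35))*i, a' = -((1/7)*sqrt(35))*i. At the order-3 pole a set g(x) = (x - a)^3*f(x) = [11/18 - 20*x/27] / (x - a')^3.
Order-3 pole: residue = g''(a)/2; g''(((1/7)*sqrt(35))*i) = -((539/6000)*sqrt(35))*i, so the residue is -((539/12000)*sqrt(35))*i.
List the singular points by increasing real part (a conjugate pair: the negative imaginary part first).


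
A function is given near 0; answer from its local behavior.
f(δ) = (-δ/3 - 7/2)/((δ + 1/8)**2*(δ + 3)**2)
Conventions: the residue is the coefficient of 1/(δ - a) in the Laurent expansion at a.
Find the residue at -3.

At the order-2 pole -3 set g(δ) = (δ - (-3))^2*f(δ) = (-δ/3 - 7/2)/(δ + 1/8)**2.
Order-2 pole: residue = g'(a); g'(-3) = -9152/36501, so the residue is -9152/36501.

The residue is -9152/36501.


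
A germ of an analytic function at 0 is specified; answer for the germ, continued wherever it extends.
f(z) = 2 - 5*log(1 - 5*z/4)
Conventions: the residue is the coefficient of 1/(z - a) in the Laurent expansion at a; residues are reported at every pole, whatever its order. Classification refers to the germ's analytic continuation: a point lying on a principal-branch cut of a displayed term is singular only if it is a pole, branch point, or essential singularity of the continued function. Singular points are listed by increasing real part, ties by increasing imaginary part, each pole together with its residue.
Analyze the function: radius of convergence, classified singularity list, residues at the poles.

Branch term (-5)*log(1 - z/(4/5)): its argument vanishes at z = 4/5, a logarithmic branch point, modulus 4/5.
The radius of convergence is the smallest modulus among the singular points: 4/5.

Radius of convergence at 0: 4/5.
At 4/5: a logarithmic branch point.


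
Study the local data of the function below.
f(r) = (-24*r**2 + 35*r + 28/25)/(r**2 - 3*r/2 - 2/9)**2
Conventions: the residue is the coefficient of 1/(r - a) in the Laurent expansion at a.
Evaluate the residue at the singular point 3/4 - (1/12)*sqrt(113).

The residue is (353196/319225)*sqrt(113).

The factor r**2 - 3*r/2 - 2/9 splits as (r - a)(r - a') with a = 3/4 - (1/12)*sqrt(113), a' = 3/4 + (1/12)*sqrt(113). At the order-2 pole a set g(r) = (r - a)^2*f(r) = [-24*r**2 + 35*r + 28/25] / (r - a')^2.
Order-2 pole: residue = g'(a); g'(3/4 - (1/12)*sqrt(113)) = (353196/319225)*sqrt(113), so the residue is (353196/319225)*sqrt(113).


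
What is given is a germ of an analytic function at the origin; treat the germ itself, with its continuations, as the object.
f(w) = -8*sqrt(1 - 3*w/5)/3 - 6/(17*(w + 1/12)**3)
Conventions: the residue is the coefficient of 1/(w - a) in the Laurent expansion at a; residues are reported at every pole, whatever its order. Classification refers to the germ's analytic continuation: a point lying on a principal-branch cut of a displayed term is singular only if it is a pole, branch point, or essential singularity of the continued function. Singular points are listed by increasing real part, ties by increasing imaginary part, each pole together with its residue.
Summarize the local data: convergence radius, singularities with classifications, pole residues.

Denominator factor (w + 1/12)^3: pole of order 3 at -1/12, modulus 1/12.
Branch term (-8/3)*sqrt(1 - w/(5/3)): its argument vanishes at w = 5/3, a square-root branch point, modulus 5/3.
The radius of convergence is the smallest modulus among the singular points: 1/12.
The branch term is analytic at -1/12 and contributes nothing to the residue; only the rational part matters.
At the order-3 pole -1/12 set g(w) = (w - (-1/12))^3*(rational part) = -6/17.
Order-3 pole: residue = g''(a)/2; g''(-1/12) = 0, so the residue is 0.
List the singular points by increasing real part (a conjugate pair: the negative imaginary part first).

Radius of convergence at 0: 1/12.
At -1/12: a pole of order 3; residue 0.
At 5/3: an algebraic (square-root) branch point.


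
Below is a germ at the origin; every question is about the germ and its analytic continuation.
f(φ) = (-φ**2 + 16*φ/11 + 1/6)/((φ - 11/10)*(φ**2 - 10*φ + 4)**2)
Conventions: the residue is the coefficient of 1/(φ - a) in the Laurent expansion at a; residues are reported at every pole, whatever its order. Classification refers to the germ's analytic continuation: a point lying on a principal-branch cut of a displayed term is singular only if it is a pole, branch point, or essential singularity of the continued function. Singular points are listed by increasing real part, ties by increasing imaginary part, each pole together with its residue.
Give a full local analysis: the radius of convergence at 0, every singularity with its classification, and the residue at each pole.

Radius of convergence at 0: 5 - sqrt(21).
At 5 - sqrt(21): a pole of order 2; residue -8350/1005723 - (3171505/722779596)*sqrt(21).
At 11/10: a pole of order 1; residue 16700/1005723.
At 5 + sqrt(21): a pole of order 2; residue -8350/1005723 + (3171505/722779596)*sqrt(21).

Denominator factor (φ - 11/10): pole of order 1 at 11/10, modulus 11/10.
Denominator factor (φ**2 - 10*φ + 4)^2: discriminant 84, real irrational roots 5 + sqrt(21) and 5 - sqrt(21); poles of order 2, moduli 5 + sqrt(21) and 5 - sqrt(21).
The radius of convergence is the smallest modulus among the singular points: 5 - sqrt(21).
The factor φ**2 - 10*φ + 4 splits as (φ - a)(φ - a') with a = 5 - sqrt(21), a' = 5 + sqrt(21). At the order-2 pole a set g(φ) = (φ - a)^2*f(φ) = [(-φ**2 + 16*φ/11 + 1/6)/(φ - 11/10)] / (φ - a')^2.
Order-2 pole: residue = g'(a); g'(5 - sqrt(21)) = -8350/1005723 - (3171505/722779596)*sqrt(21), so the residue is -8350/1005723 - (3171505/722779596)*sqrt(21).
At the order-1 pole 11/10 set g(φ) = (φ - (11/10))*f(φ) = (-φ**2 + 16*φ/11 + 1/6)/(φ**2 - 10*φ + 4)**2.
Simple pole: residue = g(a) at a = 11/10, which is 16700/1005723.
The factor φ**2 - 10*φ + 4 splits as (φ - a)(φ - a') with a = 5 + sqrt(21), a' = 5 - sqrt(21). At the order-2 pole a set g(φ) = (φ - a)^2*f(φ) = [(-φ**2 + 16*φ/11 + 1/6)/(φ - 11/10)] / (φ - a')^2.
Order-2 pole: residue = g'(a); g'(5 + sqrt(21)) = -8350/1005723 + (3171505/722779596)*sqrt(21), so the residue is -8350/1005723 + (3171505/722779596)*sqrt(21).
List the singular points by increasing real part (a conjugate pair: the negative imaginary part first).


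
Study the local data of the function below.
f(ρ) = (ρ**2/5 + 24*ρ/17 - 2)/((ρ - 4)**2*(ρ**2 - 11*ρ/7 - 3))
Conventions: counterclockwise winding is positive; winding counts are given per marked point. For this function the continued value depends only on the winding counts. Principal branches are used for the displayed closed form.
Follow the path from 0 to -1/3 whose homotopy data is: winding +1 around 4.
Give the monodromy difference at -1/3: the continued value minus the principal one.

Continued minus principal equals 0.

The function is rational, hence single-valued: continuing it around any pole returns the same value, so the difference is 0.


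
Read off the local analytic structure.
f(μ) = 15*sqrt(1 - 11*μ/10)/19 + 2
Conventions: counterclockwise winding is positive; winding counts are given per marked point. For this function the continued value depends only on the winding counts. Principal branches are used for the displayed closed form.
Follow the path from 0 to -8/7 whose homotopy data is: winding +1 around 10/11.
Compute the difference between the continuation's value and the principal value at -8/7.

Continued minus principal equals -(6/133)*sqrt(2765).

The rational part is single-valued and drops out of the difference; each branch term changes only by its own monodromy.
(15/19)*sqrt(1 - μ/(10/11)): winding +1 is odd, the square root flips sign, contributing -2*(15/19)*sqrt(1 - (-8/7)/(10/11)) = -2*(15/19)*sqrt(79/35) = -(6/133)*sqrt(2765).
Summing the contributions at μ = -8/7 gives -(6/133)*sqrt(2765).


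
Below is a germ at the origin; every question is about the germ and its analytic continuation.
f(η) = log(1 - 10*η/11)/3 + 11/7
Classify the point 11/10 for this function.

The term (1/3)*log(1 - η/(11/10)) has argument 1 - 11/10/(11/10) = 0 at 11/10: a logarithmic (infinitely-sheeted) branch point; the remaining terms are analytic or single-valued there.

The point is a logarithmic branch point.


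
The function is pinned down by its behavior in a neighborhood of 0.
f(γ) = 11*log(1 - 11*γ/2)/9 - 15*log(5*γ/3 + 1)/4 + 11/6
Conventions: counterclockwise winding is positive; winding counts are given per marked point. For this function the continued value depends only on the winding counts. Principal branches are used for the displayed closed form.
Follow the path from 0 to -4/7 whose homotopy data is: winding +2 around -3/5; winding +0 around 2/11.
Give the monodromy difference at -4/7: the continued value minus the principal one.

Continued minus principal equals -(15)*pi*i.

The rational part is single-valued and drops out of the difference; each branch term changes only by its own monodromy.
(11/9)*log(1 - γ/(2/11)): winding 0 around 2/11, so this term returns to its principal value, contribution 0.
(-15/4)*log(1 - γ/(-3/5)): each positive loop around -3/5 adds 2*pi*i to the log, so winding +2 contributes (-15/4)*(2)*2*pi*i = -(15)*pi*i.
Summing the contributions at γ = -4/7 gives -(15)*pi*i.


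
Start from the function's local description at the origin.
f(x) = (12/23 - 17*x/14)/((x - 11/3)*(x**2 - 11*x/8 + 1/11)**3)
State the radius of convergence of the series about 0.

Denominator factor (x**2 - 11*x/8 + 1/11)^3: discriminant 1075/704, real irrational roots 11/16 + (5/176)*sqrt(473) and 11/16 - (5/176)*sqrt(473); poles of order 3, moduli 11/16 + (5/176)*sqrt(473) and 11/16 - (5/176)*sqrt(473).
Denominator factor (x - 11/3): pole of order 1 at 11/3, modulus 11/3.
The radius of convergence is the smallest modulus among the singular points: 11/16 - (5/176)*sqrt(473).

The radius of convergence is 11/16 - (5/176)*sqrt(473).


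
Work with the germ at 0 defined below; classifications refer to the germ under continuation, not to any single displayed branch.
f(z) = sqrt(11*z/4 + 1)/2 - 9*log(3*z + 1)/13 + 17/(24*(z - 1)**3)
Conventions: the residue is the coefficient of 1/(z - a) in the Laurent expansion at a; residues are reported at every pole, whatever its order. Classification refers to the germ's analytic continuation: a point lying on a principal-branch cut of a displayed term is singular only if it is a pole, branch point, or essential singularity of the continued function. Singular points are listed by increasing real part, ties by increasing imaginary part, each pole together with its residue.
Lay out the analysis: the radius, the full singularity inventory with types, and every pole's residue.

Denominator factor (z - 1)^3: pole of order 3 at 1, modulus 1.
Branch term (-9/13)*log(1 - z/(-1/3)): its argument vanishes at z = -1/3, a logarithmic branch point, modulus 1/3.
Branch term (1/2)*sqrt(1 - z/(-4/11)): its argument vanishes at z = -4/11, a square-root branch point, modulus 4/11.
The radius of convergence is the smallest modulus among the singular points: 1/3.
The branch terms are analytic at 1 and contribute nothing to the residue; only the rational part matters.
At the order-3 pole 1 set g(z) = (z - (1))^3*(rational part) = 17/24.
Order-3 pole: residue = g''(a)/2; g''(1) = 0, so the residue is 0.
List the singular points by increasing real part (a conjugate pair: the negative imaginary part first).

Radius of convergence at 0: 1/3.
At -4/11: an algebraic (square-root) branch point.
At -1/3: a logarithmic branch point.
At 1: a pole of order 3; residue 0.


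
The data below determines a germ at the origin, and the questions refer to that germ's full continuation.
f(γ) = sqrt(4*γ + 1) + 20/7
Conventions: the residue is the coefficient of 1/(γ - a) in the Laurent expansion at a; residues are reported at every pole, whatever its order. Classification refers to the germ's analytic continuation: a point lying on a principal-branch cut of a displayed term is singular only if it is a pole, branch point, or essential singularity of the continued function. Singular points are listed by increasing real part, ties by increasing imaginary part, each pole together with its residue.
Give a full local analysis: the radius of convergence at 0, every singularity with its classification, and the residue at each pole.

Radius of convergence at 0: 1/4.
At -1/4: an algebraic (square-root) branch point.

Branch term (1)*sqrt(1 - γ/(-1/4)): its argument vanishes at γ = -1/4, a square-root branch point, modulus 1/4.
The radius of convergence is the smallest modulus among the singular points: 1/4.


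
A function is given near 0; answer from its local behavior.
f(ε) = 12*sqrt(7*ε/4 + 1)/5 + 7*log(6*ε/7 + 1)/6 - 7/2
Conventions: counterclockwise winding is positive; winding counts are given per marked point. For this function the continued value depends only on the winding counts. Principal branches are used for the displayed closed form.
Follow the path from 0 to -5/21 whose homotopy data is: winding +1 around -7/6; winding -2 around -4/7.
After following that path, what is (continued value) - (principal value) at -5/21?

The rational part is single-valued and drops out of the difference; each branch term changes only by its own monodromy.
(12/5)*sqrt(1 - ε/(-4/7)): winding -2 is even, the square root returns to the same sheet, contribution 0.
(7/6)*log(1 - ε/(-7/6)): each positive loop around -7/6 adds 2*pi*i to the log, so winding +1 contributes (7/6)*(1)*2*pi*i = (7/3)*pi*i.
Summing the contributions at ε = -5/21 gives (7/3)*pi*i.

Continued minus principal equals (7/3)*pi*i.


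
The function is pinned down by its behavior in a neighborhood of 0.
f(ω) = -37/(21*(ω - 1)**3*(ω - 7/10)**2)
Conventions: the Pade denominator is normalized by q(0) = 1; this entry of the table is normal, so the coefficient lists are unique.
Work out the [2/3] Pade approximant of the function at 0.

Taylor coefficients needed (expand at 0): a_0 = 3700/1029, a_1 = 151700/7203, a_2 = 1250600/16807, a_3 = 72557000/352947, a_4 = 1209215500/2470629, a_5 = 6078171300/5764801.
Write the denominator as Q(ω) = 1 + q1*ω + q2*ω^2 + q3*ω^3. Requiring Q*f - P = O(ω^6) with deg P <= 2 kills the coefficients of ω^3..ω^5 in Q*f:
  ω^3: a_3 + q1*a_2 + q2*a_1 + q3*a_0 = 0, i.e. 72557000/352947 + (1250600/16807)*q1 + (151700/7203)*q2 + (3700/1029)*q3 = 0.
  ω^4: a_4 + q1*a_3 + q2*a_2 + q3*a_1 = 0, i.e. 1209215500/2470629 + (72557000/352947)*q1 + (1250600/16807)*q2 + (151700/7203)*q3 = 0.
  ω^5: a_5 + q1*a_4 + q2*a_3 + q3*a_2 = 0, i.e. 6078171300/5764801 + (1209215500/2470629)*q1 + (72557000/352947)*q2 + (1250600/16807)*q3 = 0.
Solving this linear system: q1 = -10311501/2085167, q2 = 126438507/14596169, q3 = -81366169/14596169.
The numerator is Q*f truncated at degree 2: P0 = a_0 = 3700/1029; P1 = a_1 + q1*a_0 = 1005142000/306519549; P2 = a_2 + q1*a_1 + q2*a_0 = 143930000/102173183.

The Pade approximant has numerator coefficients [3700/1029, 1005142000/306519549, 143930000/102173183]; denominator coefficients [1, -10311501/2085167, 126438507/14596169, -81366169/14596169].


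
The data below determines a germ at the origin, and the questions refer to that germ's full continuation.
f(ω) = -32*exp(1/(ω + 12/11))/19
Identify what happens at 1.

The point is a regular point.

There is no denominator, hence no pole anywhere.
The essential point of exp(1/(ω - (-12/11))) is -12/11, not 1.
So the germ continues analytically to 1.


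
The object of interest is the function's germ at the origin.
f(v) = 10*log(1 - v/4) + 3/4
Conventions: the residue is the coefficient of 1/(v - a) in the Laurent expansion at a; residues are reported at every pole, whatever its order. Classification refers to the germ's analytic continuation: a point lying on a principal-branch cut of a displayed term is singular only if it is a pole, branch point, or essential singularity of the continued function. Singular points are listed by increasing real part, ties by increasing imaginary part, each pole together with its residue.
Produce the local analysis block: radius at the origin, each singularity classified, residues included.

Branch term (10)*log(1 - v/(4)): its argument vanishes at v = 4, a logarithmic branch point, modulus 4.
The radius of convergence is the smallest modulus among the singular points: 4.

Radius of convergence at 0: 4.
At 4: a logarithmic branch point.


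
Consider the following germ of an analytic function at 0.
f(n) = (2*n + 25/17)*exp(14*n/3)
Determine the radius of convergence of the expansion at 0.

The radius of convergence is infinite.

The factor exp(14*n/3) is entire and contributes no finite singular point.
The polynomial part has no poles.
No finite singular points: the Taylor series at 0 converges everywhere.


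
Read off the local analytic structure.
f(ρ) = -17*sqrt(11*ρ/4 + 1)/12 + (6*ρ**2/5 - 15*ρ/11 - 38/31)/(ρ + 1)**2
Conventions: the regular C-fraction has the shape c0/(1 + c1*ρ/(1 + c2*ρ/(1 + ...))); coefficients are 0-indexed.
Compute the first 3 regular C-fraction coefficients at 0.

The regular C-fraction coefficients are [-983/372, -28151/86504, 52923314583/24351741040].

Taylor coefficients (expand at 0): a_0 = -983/372, a_1 = -28151/32736, a_2 = 4161521/2618880.
c0 = a_0 = -983/372. Peel one level at a time: if S = 1 + c*ρ/S' with S'(0) = 1, then c is the ρ-coefficient of S and S' = c*ρ/(S - 1).
S_1 = c0/f = 1 + (-28151/86504)*ρ + (52923314583/74829420160)*ρ^2 + ...; c1 = -28151/86504.
S_2 = c1*ρ/(S_1 - 1) = 1 + (52923314583/24351741040)*ρ + ...; c2 = 52923314583/24351741040.


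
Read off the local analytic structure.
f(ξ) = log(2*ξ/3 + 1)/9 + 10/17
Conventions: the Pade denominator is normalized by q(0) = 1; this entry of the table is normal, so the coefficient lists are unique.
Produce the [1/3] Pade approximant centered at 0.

The Pade approximant has numerator coefficients [10/17, 704806/2074221]; denominator coefficients [1, 6124/13557, -1819/122013, 799/366039].

Taylor coefficients needed (expand at 0): a_0 = 10/17, a_1 = 2/27, a_2 = -2/81, a_3 = 8/729, a_4 = -4/729.
Write the denominator as Q(ξ) = 1 + q1*ξ + q2*ξ^2 + q3*ξ^3. Requiring Q*f - P = O(ξ^5) with deg P <= 1 kills the coefficients of ξ^2..ξ^4 in Q*f:
  ξ^2: a_2 + q1*a_1 + q2*a_0 = 0, i.e. -2/81 + (2/27)*q1 + (10/17)*q2 = 0.
  ξ^3: a_3 + q1*a_2 + q2*a_1 + q3*a_0 = 0, i.e. 8/729 + (-2/81)*q1 + (2/27)*q2 + (10/17)*q3 = 0.
  ξ^4: a_4 + q1*a_3 + q2*a_2 + q3*a_1 = 0, i.e. -4/729 + (8/729)*q1 + (-2/81)*q2 + (2/27)*q3 = 0.
Solving this linear system: q1 = 6124/13557, q2 = -1819/122013, q3 = 799/366039.
The numerator is Q*f truncated at degree 1: P0 = a_0 = 10/17; P1 = a_1 + q1*a_0 = 704806/2074221.


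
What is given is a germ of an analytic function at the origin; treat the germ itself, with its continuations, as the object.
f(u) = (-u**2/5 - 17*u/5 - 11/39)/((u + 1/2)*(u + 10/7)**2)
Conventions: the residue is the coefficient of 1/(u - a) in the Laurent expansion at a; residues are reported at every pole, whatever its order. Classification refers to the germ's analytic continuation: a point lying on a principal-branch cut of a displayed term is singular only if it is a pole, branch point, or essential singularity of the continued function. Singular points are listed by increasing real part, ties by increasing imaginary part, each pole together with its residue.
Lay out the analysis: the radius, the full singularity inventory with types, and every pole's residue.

Radius of convergence at 0: 1/2.
At -10/7: a pole of order 2; residue -58874/32955.
At -1/2: a pole of order 1; residue 52283/32955.

Denominator factor (u + 1/2): pole of order 1 at -1/2, modulus 1/2.
Denominator factor (u + 10/7)^2: pole of order 2 at -10/7, modulus 10/7.
The radius of convergence is the smallest modulus among the singular points: 1/2.
At the order-2 pole -10/7 set g(u) = (u - (-10/7))^2*f(u) = (-u**2/5 - 17*u/5 - 11/39)/(u + 1/2).
Order-2 pole: residue = g'(a); g'(-10/7) = -58874/32955, so the residue is -58874/32955.
At the order-1 pole -1/2 set g(u) = (u - (-1/2))*f(u) = (-u**2/5 - 17*u/5 - 11/39)/(u + 10/7)**2.
Simple pole: residue = g(a) at a = -1/2, which is 52283/32955.
List the singular points by increasing real part (a conjugate pair: the negative imaginary part first).


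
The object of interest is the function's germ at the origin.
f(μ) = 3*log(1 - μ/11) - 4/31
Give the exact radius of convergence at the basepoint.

The radius of convergence is 11.

Branch term (3)*log(1 - μ/(11)): its argument vanishes at μ = 11, a logarithmic branch point, modulus 11.
The radius of convergence is the smallest modulus among the singular points: 11.


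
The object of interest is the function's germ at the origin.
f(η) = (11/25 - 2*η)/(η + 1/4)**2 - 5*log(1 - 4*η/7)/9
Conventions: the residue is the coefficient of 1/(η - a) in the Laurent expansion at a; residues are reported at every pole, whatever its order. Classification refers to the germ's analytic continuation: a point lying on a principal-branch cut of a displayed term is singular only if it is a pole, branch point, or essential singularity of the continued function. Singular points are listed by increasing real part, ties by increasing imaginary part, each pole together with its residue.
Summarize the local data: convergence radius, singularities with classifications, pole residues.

Denominator factor (η + 1/4)^2: pole of order 2 at -1/4, modulus 1/4.
Branch term (-5/9)*log(1 - η/(7/4)): its argument vanishes at η = 7/4, a logarithmic branch point, modulus 7/4.
The radius of convergence is the smallest modulus among the singular points: 1/4.
The branch term is analytic at -1/4 and contributes nothing to the residue; only the rational part matters.
At the order-2 pole -1/4 set g(η) = (η - (-1/4))^2*(rational part) = 11/25 - 2*η.
Order-2 pole: residue = g'(a); g'(-1/4) = -2, so the residue is -2.
List the singular points by increasing real part (a conjugate pair: the negative imaginary part first).

Radius of convergence at 0: 1/4.
At -1/4: a pole of order 2; residue -2.
At 7/4: a logarithmic branch point.


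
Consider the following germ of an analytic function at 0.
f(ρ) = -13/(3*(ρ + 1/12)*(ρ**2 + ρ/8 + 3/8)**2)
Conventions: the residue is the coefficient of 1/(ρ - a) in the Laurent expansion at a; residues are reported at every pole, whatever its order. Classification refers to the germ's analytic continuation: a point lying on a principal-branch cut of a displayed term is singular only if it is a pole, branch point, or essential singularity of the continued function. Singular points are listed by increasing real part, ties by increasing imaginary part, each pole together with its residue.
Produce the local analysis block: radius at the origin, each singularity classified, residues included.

Radius of convergence at 0: 1/12.
At -1/12: a pole of order 1; residue -359424/11449.
At (-1/16) - ((1/16)*sqrt(95))*i: a pole of order 2; residue (179712/11449) - ((8539648/103327225)*sqrt(95))*i.
At (-1/16) + ((1/16)*sqrt(95))*i: a pole of order 2; residue (179712/11449) + ((8539648/103327225)*sqrt(95))*i.

Denominator factor (ρ**2 + ρ/8 + 3/8)^2: discriminant -95/64, complex-conjugate roots (-1/16) + ((1/16)*sqrt(95))*i and (-1/16) - ((1/16)*sqrt(95))*i; poles of order 2, moduli (1/4)*sqrt(6) and (1/4)*sqrt(6).
Denominator factor (ρ + 1/12): pole of order 1 at -1/12, modulus 1/12.
The radius of convergence is the smallest modulus among the singular points: 1/12.
At the order-1 pole -1/12 set g(ρ) = (ρ - (-1/12))*f(ρ) = -13/(3*(ρ**2 + ρ/8 + 3/8)**2).
Simple pole: residue = g(a) at a = -1/12, which is -359424/11449.
The factor ρ**2 + ρ/8 + 3/8 splits as (ρ - a)(ρ - a') with a = (-1/16) - ((1/16)*sqrt(95))*i, a' = (-1/16) + ((1/16)*sqrt(95))*i. At the order-2 pole a set g(ρ) = (ρ - a)^2*f(ρ) = [-13/(3*(ρ + 1/12))] / (ρ - a')^2.
Order-2 pole: residue = g'(a); g'((-1/16) - ((1/16)*sqrt(95))*i) = (179712/11449) - ((8539648/103327225)*sqrt(95))*i, so the residue is (179712/11449) - ((8539648/103327225)*sqrt(95))*i.
The factor ρ**2 + ρ/8 + 3/8 splits as (ρ - a)(ρ - a') with a = (-1/16) + ((1/16)*sqrt(95))*i, a' = (-1/16) - ((1/16)*sqrt(95))*i. At the order-2 pole a set g(ρ) = (ρ - a)^2*f(ρ) = [-13/(3*(ρ + 1/12))] / (ρ - a')^2.
Order-2 pole: residue = g'(a); g'((-1/16) + ((1/16)*sqrt(95))*i) = (179712/11449) + ((8539648/103327225)*sqrt(95))*i, so the residue is (179712/11449) + ((8539648/103327225)*sqrt(95))*i.
List the singular points by increasing real part (a conjugate pair: the negative imaginary part first).


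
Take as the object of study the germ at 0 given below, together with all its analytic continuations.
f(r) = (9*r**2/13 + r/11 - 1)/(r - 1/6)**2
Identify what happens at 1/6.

The denominator factor r - 1/6 vanishes at 1/6 and appears to the power 2; the numerator there equals -1657/1716, nonzero, and no other factor vanishes.
Hence a pole whose order is the multiplicity, 2.

The point is a pole of order 2.


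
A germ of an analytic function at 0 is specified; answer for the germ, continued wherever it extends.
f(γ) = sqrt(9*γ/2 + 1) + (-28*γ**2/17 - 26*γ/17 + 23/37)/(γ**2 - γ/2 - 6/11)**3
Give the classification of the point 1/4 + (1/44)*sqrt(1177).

The denominator factor γ**2 - γ/2 - 6/11 vanishes at 1/4 + (1/44)*sqrt(1177) and appears to the power 3; the numerator there equals -5985/6919 - (10/187)*sqrt(1177), nonzero, and no other factor vanishes.
The branch terms are analytic at this point.
Hence a pole whose order is the multiplicity, 3.

The point is a pole of order 3.


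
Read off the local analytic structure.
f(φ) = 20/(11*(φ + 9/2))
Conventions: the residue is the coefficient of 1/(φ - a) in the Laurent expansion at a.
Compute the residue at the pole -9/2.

At the order-1 pole -9/2 set g(φ) = (φ - (-9/2))*f(φ) = 20/11.
Simple pole: residue = g(a) at a = -9/2, which is 20/11.

The residue is 20/11.


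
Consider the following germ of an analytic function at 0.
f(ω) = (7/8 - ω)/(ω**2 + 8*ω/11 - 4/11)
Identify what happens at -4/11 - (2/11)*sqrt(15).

The point is a pole of order 1.

The denominator factor ω**2 + 8*ω/11 - 4/11 vanishes at -4/11 - (2/11)*sqrt(15) and appears to the power 1; the numerator there equals 109/88 + (2/11)*sqrt(15), nonzero, and no other factor vanishes.
Hence a pole whose order is the multiplicity, 1.


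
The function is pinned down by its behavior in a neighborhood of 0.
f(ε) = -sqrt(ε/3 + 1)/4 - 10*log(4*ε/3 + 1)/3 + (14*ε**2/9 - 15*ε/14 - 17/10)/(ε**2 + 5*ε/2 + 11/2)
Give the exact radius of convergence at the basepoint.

The radius of convergence is 3/4.

Denominator factor (ε**2 + 5*ε/2 + 11/2): discriminant -63/4, complex-conjugate roots (-5/4) + ((3/4)*sqrt(7))*i and (-5/4) - ((3/4)*sqrt(7))*i; poles of order 1, moduli (1/2)*sqrt(22) and (1/2)*sqrt(22).
Branch term (-1/4)*sqrt(1 - ε/(-3)): its argument vanishes at ε = -3, a square-root branch point, modulus 3.
Branch term (-10/3)*log(1 - ε/(-3/4)): its argument vanishes at ε = -3/4, a logarithmic branch point, modulus 3/4.
The radius of convergence is the smallest modulus among the singular points: 3/4.


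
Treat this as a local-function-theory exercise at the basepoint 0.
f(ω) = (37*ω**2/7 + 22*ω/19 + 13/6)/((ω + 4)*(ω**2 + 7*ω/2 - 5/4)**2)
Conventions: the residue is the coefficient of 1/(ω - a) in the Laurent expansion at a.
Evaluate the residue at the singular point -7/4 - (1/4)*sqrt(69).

The factor ω**2 + 7*ω/2 - 5/4 splits as (ω - a)(ω - a') with a = -7/4 - (1/4)*sqrt(69), a' = -7/4 + (1/4)*sqrt(69). At the order-2 pole a set g(ω) = (ω - a)^2*f(ω) = [(37*ω**2/7 + 22*ω/19 + 13/6)/(ω + 4)] / (ω - a')^2.
Order-2 pole: residue = g'(a); g'(-7/4 - (1/4)*sqrt(69)) = -262084/3591 - (5565976/633213)*sqrt(69), so the residue is -262084/3591 - (5565976/633213)*sqrt(69).

The residue is -262084/3591 - (5565976/633213)*sqrt(69).


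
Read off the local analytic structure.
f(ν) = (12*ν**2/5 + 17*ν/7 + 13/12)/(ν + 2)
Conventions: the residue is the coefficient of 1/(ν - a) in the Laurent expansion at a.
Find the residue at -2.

The residue is 2447/420.

At the order-1 pole -2 set g(ν) = (ν - (-2))*f(ν) = 12*ν**2/5 + 17*ν/7 + 13/12.
Simple pole: residue = g(a) at a = -2, which is 2447/420.


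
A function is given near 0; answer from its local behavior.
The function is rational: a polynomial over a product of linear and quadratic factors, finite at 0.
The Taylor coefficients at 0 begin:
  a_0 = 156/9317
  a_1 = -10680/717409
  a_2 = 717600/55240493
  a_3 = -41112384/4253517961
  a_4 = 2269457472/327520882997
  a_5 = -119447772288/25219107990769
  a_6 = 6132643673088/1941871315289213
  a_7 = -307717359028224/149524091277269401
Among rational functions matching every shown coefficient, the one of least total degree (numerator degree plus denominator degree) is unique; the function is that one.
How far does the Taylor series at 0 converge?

The radius of convergence is 11/6.

No rational of total degree below 5 reproduces all 8 coefficients; solving the [1/4] Pade equations on them gives f(x) = (-x/6 - 13/36)/((x - 7/2)*(x + 11/6)**3), whose expansion matches every shown term.
Denominator factor (x + 11/6)^3: pole of order 3 at -11/6, modulus 11/6.
Denominator factor (x - 7/2): pole of order 1 at 7/2, modulus 7/2.
The radius of convergence is the smallest modulus among the singular points: 11/6.


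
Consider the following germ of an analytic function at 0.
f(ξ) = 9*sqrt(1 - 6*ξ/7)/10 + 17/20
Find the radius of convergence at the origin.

Branch term (9/10)*sqrt(1 - ξ/(7/6)): its argument vanishes at ξ = 7/6, a square-root branch point, modulus 7/6.
The radius of convergence is the smallest modulus among the singular points: 7/6.

The radius of convergence is 7/6.


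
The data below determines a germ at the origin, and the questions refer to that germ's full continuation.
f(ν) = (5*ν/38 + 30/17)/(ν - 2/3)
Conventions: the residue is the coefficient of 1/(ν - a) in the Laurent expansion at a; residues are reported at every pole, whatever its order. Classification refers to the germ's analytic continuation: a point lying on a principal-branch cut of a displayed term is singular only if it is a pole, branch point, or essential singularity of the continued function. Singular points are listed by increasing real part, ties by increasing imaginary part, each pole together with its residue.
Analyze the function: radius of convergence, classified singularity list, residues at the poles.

Denominator factor (ν - 2/3): pole of order 1 at 2/3, modulus 2/3.
The radius of convergence is the smallest modulus among the singular points: 2/3.
At the order-1 pole 2/3 set g(ν) = (ν - (2/3))*f(ν) = 5*ν/38 + 30/17.
Simple pole: residue = g(a) at a = 2/3, which is 1795/969.

Radius of convergence at 0: 2/3.
At 2/3: a pole of order 1; residue 1795/969.
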